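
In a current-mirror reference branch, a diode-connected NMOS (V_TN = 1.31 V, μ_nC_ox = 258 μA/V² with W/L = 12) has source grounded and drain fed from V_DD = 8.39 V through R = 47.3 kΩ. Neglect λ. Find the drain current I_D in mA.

With gate tied to drain, V_GS = V_DS ≥ V_GS − V_TN, so the device is in saturation.
k_n = μ_nC_ox · (W/L) = 3.096 mA/V².
KCL at the drain: ½ k_n (V_GS − V_TN)² = (V_DD − V_GS)/R.
Let x = V_GS − 1.31. Then 73.2 x² + x − 7.08 = 0, giving x = 0.304 V (positive root), so V_GS = 1.61 V.
I_D = (V_DD − V_GS)/R = (8.39 − 1.61) / 47.3 = 0.143 mA.

I_D = 0.143 mA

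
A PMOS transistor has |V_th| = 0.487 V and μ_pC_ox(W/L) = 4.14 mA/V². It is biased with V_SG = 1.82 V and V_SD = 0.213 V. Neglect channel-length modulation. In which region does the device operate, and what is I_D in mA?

V_ov = V_SG − |V_th| = 1.82 − 0.487 = 1.33 V.
Since V_SD = 0.213 V < V_ov = 1.33 V, the device is in the triode region.
I_D = k_p [V_ov · V_SD − ½ V_SD²] = 4.14 × [1.33 × 0.213 − 0.5 × 0.213²] = 1.08 mA.

Triode; I_D = 1.08 mA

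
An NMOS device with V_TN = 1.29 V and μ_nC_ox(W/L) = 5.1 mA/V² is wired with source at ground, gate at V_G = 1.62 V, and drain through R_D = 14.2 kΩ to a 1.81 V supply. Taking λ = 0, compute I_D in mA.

I_D = 0.122 mA

V_GS = V_G = 1.62 V, so V_ov = 1.62 − 1.29 = 0.33 V.
Assume saturation: I_D = ½ k_n V_ov² = 0.5 × 5.1 × 0.33² = 0.278 mA, giving V_DS = V_DD − I_D R_D = 1.81 − 0.278 × 14.2 = -2.13 V.
But -2.13 V < V_ov = 0.33 V, so the device is actually in triode.
In triode I_D = k_n[V_ov V_DS − ½ V_DS²] and I_D = (V_DD − V_DS)/R_D. Equating: 36.2 V_DS² − 24.9 V_DS + 1.81 = 0, giving V_DS = 0.0826 V (the root below V_ov).
I_D = (1.81 − 0.0826) / 14.2 = 0.122 mA.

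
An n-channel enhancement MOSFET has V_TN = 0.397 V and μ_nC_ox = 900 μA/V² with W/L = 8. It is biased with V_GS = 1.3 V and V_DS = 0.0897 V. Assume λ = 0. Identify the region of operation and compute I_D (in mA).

k_n = μ_nC_ox · (W/L) = 7.2 mA/V².
V_ov = V_GS − V_TN = 1.3 − 0.397 = 0.903 V.
Since V_DS = 0.0897 V < V_ov = 0.903 V, the device is in the triode region.
I_D = k_n [V_ov · V_DS − ½ V_DS²] = 7.2 × [0.903 × 0.0897 − 0.5 × 0.0897²] = 0.554 mA.

Triode; I_D = 0.554 mA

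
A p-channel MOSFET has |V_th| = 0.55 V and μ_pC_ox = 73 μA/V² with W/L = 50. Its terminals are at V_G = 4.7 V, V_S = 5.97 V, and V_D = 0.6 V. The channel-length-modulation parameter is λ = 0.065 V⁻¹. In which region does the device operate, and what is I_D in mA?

V_SG = V_S − V_G = 5.97 − 4.7 = 1.27 V; V_SD = V_S − V_D = 5.97 − 0.6 = 5.37 V.
k_p = μ_pC_ox · (W/L) = 3.65 mA/V².
V_ov = V_SG − |V_th| = 1.27 − 0.55 = 0.72 V.
Since V_SD = 5.37 V ≥ V_ov = 0.72 V, the device is in saturation.
I_D = ½ k_p V_ov² (1 + λ V_SD) = 0.5 × 3.65 × 0.72² × (1 + 0.065 × 5.37) = 1.28 mA.

Saturation; I_D = 1.28 mA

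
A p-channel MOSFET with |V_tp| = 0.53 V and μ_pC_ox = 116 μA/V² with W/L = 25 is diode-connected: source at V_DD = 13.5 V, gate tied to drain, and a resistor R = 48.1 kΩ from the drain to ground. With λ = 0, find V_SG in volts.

V_SG = 0.954 V

With gate tied to drain, V_SG = V_SD ≥ V_SG − |V_tp|, so the device is in saturation.
k_p = μ_pC_ox · (W/L) = 2.9 mA/V².
KCL at the drain: ½ k_p (V_SG − |V_tp|)² = (V_DD − V_SG)/R.
Let x = V_SG − 0.53. Then 69.7 x² + x − 12.97 = 0, giving x = 0.424 V (positive root), so V_SG = 0.954 V.
I_D = (V_DD − V_SG)/R = (13.5 − 0.954) / 48.1 = 0.261 mA.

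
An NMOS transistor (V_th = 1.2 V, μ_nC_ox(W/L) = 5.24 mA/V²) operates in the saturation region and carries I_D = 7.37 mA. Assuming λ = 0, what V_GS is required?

V_GS = 2.88 V

In saturation I_D = ½ k_n (V_GS − V_th)², so V_GS − V_th = √(2 I_D / k_n) = √(2 × 7.37 / 5.24) = 1.68 V.
V_GS = 1.2 + 1.68 = 2.88 V.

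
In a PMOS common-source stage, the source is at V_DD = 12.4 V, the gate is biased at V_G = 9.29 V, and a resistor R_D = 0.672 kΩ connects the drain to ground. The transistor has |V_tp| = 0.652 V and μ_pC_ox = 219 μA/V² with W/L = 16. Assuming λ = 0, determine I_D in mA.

I_D = 10.6 mA

V_SG = V_DD − V_G = 12.4 − 9.29 = 3.11 V, so V_ov = 3.11 − 0.652 = 2.46 V.
k_p = μ_pC_ox · (W/L) = 3.504 mA/V².
Assume saturation: I_D = ½ k_p V_ov² = 0.5 × 3.504 × 2.46² = 10.6 mA, giving V_SD = V_DD − I_D R_D = 12.4 − 10.6 × 0.672 = 5.29 V.
V_SD = 5.29 V ≥ V_ov = 2.46 V, confirming saturation.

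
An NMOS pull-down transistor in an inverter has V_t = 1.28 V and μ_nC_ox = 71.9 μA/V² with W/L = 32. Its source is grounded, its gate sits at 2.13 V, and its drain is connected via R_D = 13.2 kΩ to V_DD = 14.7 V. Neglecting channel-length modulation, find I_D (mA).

V_GS = V_G = 2.13 V, so V_ov = 2.13 − 1.28 = 0.85 V.
k_n = μ_nC_ox · (W/L) = 2.301 mA/V².
Assume saturation: I_D = ½ k_n V_ov² = 0.5 × 2.301 × 0.85² = 0.831 mA, giving V_DS = V_DD − I_D R_D = 14.7 − 0.831 × 13.2 = 3.73 V.
V_DS = 3.73 V ≥ V_ov = 0.85 V, confirming saturation.

I_D = 0.831 mA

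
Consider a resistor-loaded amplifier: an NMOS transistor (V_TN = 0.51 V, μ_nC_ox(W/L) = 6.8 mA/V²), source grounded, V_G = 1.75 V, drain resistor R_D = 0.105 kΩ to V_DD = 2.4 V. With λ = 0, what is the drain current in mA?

I_D = 5.23 mA

V_GS = V_G = 1.75 V, so V_ov = 1.75 − 0.51 = 1.24 V.
Assume saturation: I_D = ½ k_n V_ov² = 0.5 × 6.8 × 1.24² = 5.23 mA, giving V_DS = V_DD − I_D R_D = 2.4 − 5.23 × 0.105 = 1.85 V.
V_DS = 1.85 V ≥ V_ov = 1.24 V, confirming saturation.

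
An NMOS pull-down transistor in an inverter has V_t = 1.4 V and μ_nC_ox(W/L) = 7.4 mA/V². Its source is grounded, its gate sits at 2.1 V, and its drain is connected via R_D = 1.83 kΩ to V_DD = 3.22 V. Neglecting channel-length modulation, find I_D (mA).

I_D = 1.53 mA

V_GS = V_G = 2.1 V, so V_ov = 2.1 − 1.4 = 0.7 V.
Assume saturation: I_D = ½ k_n V_ov² = 0.5 × 7.4 × 0.7² = 1.81 mA, giving V_DS = V_DD − I_D R_D = 3.22 − 1.81 × 1.83 = -0.0978 V.
But -0.0978 V < V_ov = 0.7 V, so the device is actually in triode.
In triode I_D = k_n[V_ov V_DS − ½ V_DS²] and I_D = (V_DD − V_DS)/R_D. Equating: 6.77 V_DS² − 10.48 V_DS + 3.22 = 0, giving V_DS = 0.423 V (the root below V_ov).
I_D = (3.22 − 0.423) / 1.83 = 1.53 mA.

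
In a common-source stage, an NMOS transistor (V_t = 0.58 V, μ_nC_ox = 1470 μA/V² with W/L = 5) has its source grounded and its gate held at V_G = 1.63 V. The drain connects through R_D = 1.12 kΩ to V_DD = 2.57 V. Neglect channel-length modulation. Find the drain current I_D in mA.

V_GS = V_G = 1.63 V, so V_ov = 1.63 − 0.58 = 1.05 V.
k_n = μ_nC_ox · (W/L) = 7.35 mA/V².
Assume saturation: I_D = ½ k_n V_ov² = 0.5 × 7.35 × 1.05² = 4.05 mA, giving V_DS = V_DD − I_D R_D = 2.57 − 4.05 × 1.12 = -1.97 V.
But -1.97 V < V_ov = 1.05 V, so the device is actually in triode.
In triode I_D = k_n[V_ov V_DS − ½ V_DS²] and I_D = (V_DD − V_DS)/R_D. Equating: 4.12 V_DS² − 9.644 V_DS + 2.57 = 0, giving V_DS = 0.307 V (the root below V_ov).
I_D = (2.57 − 0.307) / 1.12 = 2.02 mA.

I_D = 2.02 mA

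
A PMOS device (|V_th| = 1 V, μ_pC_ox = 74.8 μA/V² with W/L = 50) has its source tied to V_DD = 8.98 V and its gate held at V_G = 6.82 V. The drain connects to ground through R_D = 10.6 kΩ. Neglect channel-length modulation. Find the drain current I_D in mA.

I_D = 0.827 mA

V_SG = V_DD − V_G = 8.98 − 6.82 = 2.16 V, so V_ov = 2.16 − 1 = 1.16 V.
k_p = μ_pC_ox · (W/L) = 3.74 mA/V².
Assume saturation: I_D = ½ k_p V_ov² = 0.5 × 3.74 × 1.16² = 2.52 mA, giving V_SD = V_DD − I_D R_D = 8.98 − 2.52 × 10.6 = -17.7 V.
But -17.7 V < V_ov = 1.16 V, so the device is actually in triode.
In triode I_D = k_p[V_ov V_SD − ½ V_SD²] and I_D = (V_DD − V_SD)/R_D. Equating: 19.8 V_SD² − 46.99 V_SD + 8.98 = 0, giving V_SD = 0.21 V (the root below V_ov).
I_D = (8.98 − 0.21) / 10.6 = 0.827 mA.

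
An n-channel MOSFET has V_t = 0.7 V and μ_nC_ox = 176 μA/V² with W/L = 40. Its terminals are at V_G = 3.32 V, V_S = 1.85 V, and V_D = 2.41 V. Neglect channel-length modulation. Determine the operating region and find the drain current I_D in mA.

V_GS = V_G − V_S = 3.32 − 1.85 = 1.47 V; V_DS = V_D − V_S = 2.41 − 1.85 = 0.56 V.
k_n = μ_nC_ox · (W/L) = 7.04 mA/V².
V_ov = V_GS − V_t = 1.47 − 0.7 = 0.77 V.
Since V_DS = 0.56 V < V_ov = 0.77 V, the device is in the triode region.
I_D = k_n [V_ov · V_DS − ½ V_DS²] = 7.04 × [0.77 × 0.56 − 0.5 × 0.56²] = 1.93 mA.

Triode; I_D = 1.93 mA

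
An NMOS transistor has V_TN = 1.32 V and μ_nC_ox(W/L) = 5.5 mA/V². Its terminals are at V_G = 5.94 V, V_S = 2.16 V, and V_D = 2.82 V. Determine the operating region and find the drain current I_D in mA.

Triode; I_D = 7.73 mA

V_GS = V_G − V_S = 5.94 − 2.16 = 3.78 V; V_DS = V_D − V_S = 2.82 − 2.16 = 0.66 V.
V_ov = V_GS − V_TN = 3.78 − 1.32 = 2.46 V.
Since V_DS = 0.66 V < V_ov = 2.46 V, the device is in the triode region.
I_D = k_n [V_ov · V_DS − ½ V_DS²] = 5.5 × [2.46 × 0.66 − 0.5 × 0.66²] = 7.73 mA.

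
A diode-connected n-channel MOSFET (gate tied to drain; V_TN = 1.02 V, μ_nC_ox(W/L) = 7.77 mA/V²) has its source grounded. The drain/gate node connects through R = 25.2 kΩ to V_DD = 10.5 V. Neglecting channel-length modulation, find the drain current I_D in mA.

With gate tied to drain, V_GS = V_DS ≥ V_GS − V_TN, so the device is in saturation.
KCL at the drain: ½ k_n (V_GS − V_TN)² = (V_DD − V_GS)/R.
Let x = V_GS − 1.02. Then 97.9 x² + x − 9.48 = 0, giving x = 0.306 V (positive root), so V_GS = 1.33 V.
I_D = (V_DD − V_GS)/R = (10.5 − 1.33) / 25.2 = 0.364 mA.

I_D = 0.364 mA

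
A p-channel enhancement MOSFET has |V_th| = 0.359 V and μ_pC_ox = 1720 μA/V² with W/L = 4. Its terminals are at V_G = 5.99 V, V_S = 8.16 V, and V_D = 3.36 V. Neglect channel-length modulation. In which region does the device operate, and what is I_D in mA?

V_SG = V_S − V_G = 8.16 − 5.99 = 2.17 V; V_SD = V_S − V_D = 8.16 − 3.36 = 4.8 V.
k_p = μ_pC_ox · (W/L) = 6.88 mA/V².
V_ov = V_SG − |V_th| = 2.17 − 0.359 = 1.81 V.
Since V_SD = 4.8 V ≥ V_ov = 1.81 V, the device is in saturation.
I_D = ½ k_p V_ov² = 0.5 × 6.88 × 1.81² = 11.3 mA.

Saturation; I_D = 11.3 mA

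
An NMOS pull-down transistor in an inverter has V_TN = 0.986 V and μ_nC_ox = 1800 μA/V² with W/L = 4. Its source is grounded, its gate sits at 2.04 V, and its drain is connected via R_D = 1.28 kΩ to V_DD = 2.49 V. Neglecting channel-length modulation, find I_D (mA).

I_D = 1.74 mA

V_GS = V_G = 2.04 V, so V_ov = 2.04 − 0.986 = 1.05 V.
k_n = μ_nC_ox · (W/L) = 7.2 mA/V².
Assume saturation: I_D = ½ k_n V_ov² = 0.5 × 7.2 × 1.05² = 4 mA, giving V_DS = V_DD − I_D R_D = 2.49 − 4 × 1.28 = -2.63 V.
But -2.63 V < V_ov = 1.05 V, so the device is actually in triode.
In triode I_D = k_n[V_ov V_DS − ½ V_DS²] and I_D = (V_DD − V_DS)/R_D. Equating: 4.61 V_DS² − 10.71 V_DS + 2.49 = 0, giving V_DS = 0.262 V (the root below V_ov).
I_D = (2.49 − 0.262) / 1.28 = 1.74 mA.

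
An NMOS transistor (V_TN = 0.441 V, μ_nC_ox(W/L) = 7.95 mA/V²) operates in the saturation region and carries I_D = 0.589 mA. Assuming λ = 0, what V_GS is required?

V_GS = 0.826 V

In saturation I_D = ½ k_n (V_GS − V_TN)², so V_GS − V_TN = √(2 I_D / k_n) = √(2 × 0.589 / 7.95) = 0.385 V.
V_GS = 0.441 + 0.385 = 0.826 V.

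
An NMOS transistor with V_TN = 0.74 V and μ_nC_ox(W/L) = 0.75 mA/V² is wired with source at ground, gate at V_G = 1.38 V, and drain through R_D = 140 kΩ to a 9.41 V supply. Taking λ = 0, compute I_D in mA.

V_GS = V_G = 1.38 V, so V_ov = 1.38 − 0.74 = 0.64 V.
Assume saturation: I_D = ½ k_n V_ov² = 0.5 × 0.75 × 0.64² = 0.154 mA, giving V_DS = V_DD − I_D R_D = 9.41 − 0.154 × 140 = -12.1 V.
But -12.1 V < V_ov = 0.64 V, so the device is actually in triode.
In triode I_D = k_n[V_ov V_DS − ½ V_DS²] and I_D = (V_DD − V_DS)/R_D. Equating: 52.5 V_DS² − 68.2 V_DS + 9.41 = 0, giving V_DS = 0.157 V (the root below V_ov).
I_D = (9.41 − 0.157) / 140 = 0.0661 mA.

I_D = 0.0661 mA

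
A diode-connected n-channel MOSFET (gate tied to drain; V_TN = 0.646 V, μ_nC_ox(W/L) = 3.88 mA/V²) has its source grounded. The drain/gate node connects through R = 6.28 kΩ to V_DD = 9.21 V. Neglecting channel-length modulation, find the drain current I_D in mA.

I_D = 1.24 mA

With gate tied to drain, V_GS = V_DS ≥ V_GS − V_TN, so the device is in saturation.
KCL at the drain: ½ k_n (V_GS − V_TN)² = (V_DD − V_GS)/R.
Let x = V_GS − 0.646. Then 12.2 x² + x − 8.564 = 0, giving x = 0.798 V (positive root), so V_GS = 1.44 V.
I_D = (V_DD − V_GS)/R = (9.21 − 1.44) / 6.28 = 1.24 mA.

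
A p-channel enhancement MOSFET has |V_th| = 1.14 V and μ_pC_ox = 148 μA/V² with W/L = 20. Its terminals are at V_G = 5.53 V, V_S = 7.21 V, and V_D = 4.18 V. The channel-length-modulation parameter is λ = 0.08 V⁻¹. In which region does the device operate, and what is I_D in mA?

V_SG = V_S − V_G = 7.21 − 5.53 = 1.68 V; V_SD = V_S − V_D = 7.21 − 4.18 = 3.03 V.
k_p = μ_pC_ox · (W/L) = 2.96 mA/V².
V_ov = V_SG − |V_th| = 1.68 − 1.14 = 0.54 V.
Since V_SD = 3.03 V ≥ V_ov = 0.54 V, the device is in saturation.
I_D = ½ k_p V_ov² (1 + λ V_SD) = 0.5 × 2.96 × 0.54² × (1 + 0.08 × 3.03) = 0.536 mA.

Saturation; I_D = 0.536 mA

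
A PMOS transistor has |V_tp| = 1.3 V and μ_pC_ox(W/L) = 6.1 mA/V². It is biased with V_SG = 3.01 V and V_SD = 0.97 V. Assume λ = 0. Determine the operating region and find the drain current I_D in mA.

Triode; I_D = 7.25 mA

V_ov = V_SG − |V_tp| = 3.01 − 1.3 = 1.71 V.
Since V_SD = 0.97 V < V_ov = 1.71 V, the device is in the triode region.
I_D = k_p [V_ov · V_SD − ½ V_SD²] = 6.1 × [1.71 × 0.97 − 0.5 × 0.97²] = 7.25 mA.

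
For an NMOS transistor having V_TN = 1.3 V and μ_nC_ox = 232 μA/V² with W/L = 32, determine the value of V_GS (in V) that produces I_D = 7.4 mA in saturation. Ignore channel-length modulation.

V_GS = 2.71 V

k_n = μ_nC_ox · (W/L) = 7.424 mA/V².
In saturation I_D = ½ k_n (V_GS − V_TN)², so V_GS − V_TN = √(2 I_D / k_n) = √(2 × 7.4 / 7.424) = 1.41 V.
V_GS = 1.3 + 1.41 = 2.71 V.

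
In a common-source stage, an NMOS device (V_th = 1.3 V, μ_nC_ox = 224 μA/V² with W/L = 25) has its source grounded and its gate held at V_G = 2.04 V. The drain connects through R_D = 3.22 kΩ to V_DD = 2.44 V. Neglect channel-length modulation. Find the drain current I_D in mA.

V_GS = V_G = 2.04 V, so V_ov = 2.04 − 1.3 = 0.74 V.
k_n = μ_nC_ox · (W/L) = 5.6 mA/V².
Assume saturation: I_D = ½ k_n V_ov² = 0.5 × 5.6 × 0.74² = 1.53 mA, giving V_DS = V_DD − I_D R_D = 2.44 − 1.53 × 3.22 = -2.5 V.
But -2.5 V < V_ov = 0.74 V, so the device is actually in triode.
In triode I_D = k_n[V_ov V_DS − ½ V_DS²] and I_D = (V_DD − V_DS)/R_D. Equating: 9.02 V_DS² − 14.34 V_DS + 2.44 = 0, giving V_DS = 0.194 V (the root below V_ov).
I_D = (2.44 − 0.194) / 3.22 = 0.698 mA.

I_D = 0.698 mA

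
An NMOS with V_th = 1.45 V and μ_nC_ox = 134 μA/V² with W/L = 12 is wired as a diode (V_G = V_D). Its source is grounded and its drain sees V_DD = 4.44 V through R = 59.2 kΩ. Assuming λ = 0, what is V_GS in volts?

V_GS = 1.69 V

With gate tied to drain, V_GS = V_DS ≥ V_GS − V_th, so the device is in saturation.
k_n = μ_nC_ox · (W/L) = 1.608 mA/V².
KCL at the drain: ½ k_n (V_GS − V_th)² = (V_DD − V_GS)/R.
Let x = V_GS − 1.45. Then 47.6 x² + x − 2.99 = 0, giving x = 0.24 V (positive root), so V_GS = 1.69 V.
I_D = (V_DD − V_GS)/R = (4.44 − 1.69) / 59.2 = 0.0464 mA.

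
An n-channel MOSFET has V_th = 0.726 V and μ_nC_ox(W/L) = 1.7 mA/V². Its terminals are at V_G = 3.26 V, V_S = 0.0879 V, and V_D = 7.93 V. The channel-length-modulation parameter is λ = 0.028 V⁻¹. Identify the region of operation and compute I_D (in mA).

V_GS = V_G − V_S = 3.26 − 0.0879 = 3.17 V; V_DS = V_D − V_S = 7.93 − 0.0879 = 7.84 V.
V_ov = V_GS − V_th = 3.17 − 0.726 = 2.45 V.
Since V_DS = 7.84 V ≥ V_ov = 2.45 V, the device is in saturation.
I_D = ½ k_n V_ov² (1 + λ V_DS) = 0.5 × 1.7 × 2.45² × (1 + 0.028 × 7.84) = 6.2 mA.

Saturation; I_D = 6.20 mA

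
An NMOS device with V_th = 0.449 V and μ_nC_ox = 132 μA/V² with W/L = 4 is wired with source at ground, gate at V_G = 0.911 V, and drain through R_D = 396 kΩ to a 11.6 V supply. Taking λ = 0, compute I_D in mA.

I_D = 0.0289 mA

V_GS = V_G = 0.911 V, so V_ov = 0.911 − 0.449 = 0.462 V.
k_n = μ_nC_ox · (W/L) = 0.528 mA/V².
Assume saturation: I_D = ½ k_n V_ov² = 0.5 × 0.528 × 0.462² = 0.0563 mA, giving V_DS = V_DD − I_D R_D = 11.6 − 0.0563 × 396 = -10.7 V.
But -10.7 V < V_ov = 0.462 V, so the device is actually in triode.
In triode I_D = k_n[V_ov V_DS − ½ V_DS²] and I_D = (V_DD − V_DS)/R_D. Equating: 105 V_DS² − 97.6 V_DS + 11.6 = 0, giving V_DS = 0.14 V (the root below V_ov).
I_D = (11.6 − 0.14) / 396 = 0.0289 mA.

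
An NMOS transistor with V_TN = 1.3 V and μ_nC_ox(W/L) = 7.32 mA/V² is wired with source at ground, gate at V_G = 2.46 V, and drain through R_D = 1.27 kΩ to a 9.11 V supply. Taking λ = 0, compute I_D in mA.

V_GS = V_G = 2.46 V, so V_ov = 2.46 − 1.3 = 1.16 V.
Assume saturation: I_D = ½ k_n V_ov² = 0.5 × 7.32 × 1.16² = 4.92 mA, giving V_DS = V_DD − I_D R_D = 9.11 − 4.92 × 1.27 = 2.86 V.
V_DS = 2.86 V ≥ V_ov = 1.16 V, confirming saturation.

I_D = 4.92 mA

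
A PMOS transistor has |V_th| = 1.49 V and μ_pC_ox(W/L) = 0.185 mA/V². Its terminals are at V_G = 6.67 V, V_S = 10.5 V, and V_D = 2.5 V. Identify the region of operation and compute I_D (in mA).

Saturation; I_D = 0.506 mA

V_SG = V_S − V_G = 10.5 − 6.67 = 3.83 V; V_SD = V_S − V_D = 10.5 − 2.5 = 8 V.
V_ov = V_SG − |V_th| = 3.83 − 1.49 = 2.34 V.
Since V_SD = 8 V ≥ V_ov = 2.34 V, the device is in saturation.
I_D = ½ k_p V_ov² = 0.5 × 0.185 × 2.34² = 0.506 mA.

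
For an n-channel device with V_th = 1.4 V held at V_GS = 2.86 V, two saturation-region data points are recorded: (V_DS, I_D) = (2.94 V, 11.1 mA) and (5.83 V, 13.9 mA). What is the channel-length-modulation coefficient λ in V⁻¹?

With V_GS fixed, I_D ∝ (1 + λ V_DS) in saturation, so I_D2/I_D1 = (1 + λ V_DS2)/(1 + λ V_DS1).
13.9/11.1 = 1.252 = (1 + 5.83 λ)/(1 + 2.94 λ).
Solving: λ (I_D1 V_DS2 − I_D2 V_DS1) = I_D2 − I_D1, so λ = (13.9 − 11.1) / (11.1 × 5.83 − 13.9 × 2.94) = 2.8 / 23.8 = 0.117 V⁻¹.

λ = 0.117 V⁻¹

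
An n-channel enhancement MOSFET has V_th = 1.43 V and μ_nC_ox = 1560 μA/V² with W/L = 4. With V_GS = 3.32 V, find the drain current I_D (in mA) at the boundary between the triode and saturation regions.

At the boundary V_DS = V_ov = V_GS − V_th = 3.32 − 1.43 = 1.89 V.
k_n = μ_nC_ox · (W/L) = 6.24 mA/V².
I_D = ½ k_n V_ov² = 0.5 × 6.24 × 1.89² = 11.1 mA.

I_D = 11.1 mA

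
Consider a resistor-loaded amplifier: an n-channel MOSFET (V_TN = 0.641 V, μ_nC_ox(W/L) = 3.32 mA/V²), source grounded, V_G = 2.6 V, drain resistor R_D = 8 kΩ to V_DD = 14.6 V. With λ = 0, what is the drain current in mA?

I_D = 1.79 mA

V_GS = V_G = 2.6 V, so V_ov = 2.6 − 0.641 = 1.96 V.
Assume saturation: I_D = ½ k_n V_ov² = 0.5 × 3.32 × 1.96² = 6.37 mA, giving V_DS = V_DD − I_D R_D = 14.6 − 6.37 × 8 = -36.4 V.
But -36.4 V < V_ov = 1.96 V, so the device is actually in triode.
In triode I_D = k_n[V_ov V_DS − ½ V_DS²] and I_D = (V_DD − V_DS)/R_D. Equating: 13.3 V_DS² − 53.03 V_DS + 14.6 = 0, giving V_DS = 0.297 V (the root below V_ov).
I_D = (14.6 − 0.297) / 8 = 1.79 mA.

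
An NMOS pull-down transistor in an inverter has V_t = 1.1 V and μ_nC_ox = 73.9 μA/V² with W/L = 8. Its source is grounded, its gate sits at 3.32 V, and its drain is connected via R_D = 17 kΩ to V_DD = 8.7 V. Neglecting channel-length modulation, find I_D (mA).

I_D = 0.488 mA

V_GS = V_G = 3.32 V, so V_ov = 3.32 − 1.1 = 2.22 V.
k_n = μ_nC_ox · (W/L) = 0.5912 mA/V².
Assume saturation: I_D = ½ k_n V_ov² = 0.5 × 0.5912 × 2.22² = 1.46 mA, giving V_DS = V_DD − I_D R_D = 8.7 − 1.46 × 17 = -16.1 V.
But -16.1 V < V_ov = 2.22 V, so the device is actually in triode.
In triode I_D = k_n[V_ov V_DS − ½ V_DS²] and I_D = (V_DD − V_DS)/R_D. Equating: 5.03 V_DS² − 23.31 V_DS + 8.7 = 0, giving V_DS = 0.409 V (the root below V_ov).
I_D = (8.7 − 0.409) / 17 = 0.488 mA.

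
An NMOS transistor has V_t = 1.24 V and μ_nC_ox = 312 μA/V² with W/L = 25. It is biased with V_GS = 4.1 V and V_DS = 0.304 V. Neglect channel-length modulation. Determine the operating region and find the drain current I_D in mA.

Triode; I_D = 6.42 mA

k_n = μ_nC_ox · (W/L) = 7.8 mA/V².
V_ov = V_GS − V_t = 4.1 − 1.24 = 2.86 V.
Since V_DS = 0.304 V < V_ov = 2.86 V, the device is in the triode region.
I_D = k_n [V_ov · V_DS − ½ V_DS²] = 7.8 × [2.86 × 0.304 − 0.5 × 0.304²] = 6.42 mA.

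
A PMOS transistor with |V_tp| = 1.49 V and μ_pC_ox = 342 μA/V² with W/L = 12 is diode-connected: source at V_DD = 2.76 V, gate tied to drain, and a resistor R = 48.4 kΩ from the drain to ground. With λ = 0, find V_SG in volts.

V_SG = 1.60 V

With gate tied to drain, V_SG = V_SD ≥ V_SG − |V_tp|, so the device is in saturation.
k_p = μ_pC_ox · (W/L) = 4.104 mA/V².
KCL at the drain: ½ k_p (V_SG − |V_tp|)² = (V_DD − V_SG)/R.
Let x = V_SG − 1.49. Then 99.3 x² + x − 1.27 = 0, giving x = 0.108 V (positive root), so V_SG = 1.6 V.
I_D = (V_DD − V_SG)/R = (2.76 − 1.6) / 48.4 = 0.024 mA.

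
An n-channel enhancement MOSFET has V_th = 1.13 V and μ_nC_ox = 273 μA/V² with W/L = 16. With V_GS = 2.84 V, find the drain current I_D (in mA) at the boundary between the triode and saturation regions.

I_D = 6.39 mA

At the boundary V_DS = V_ov = V_GS − V_th = 2.84 − 1.13 = 1.71 V.
k_n = μ_nC_ox · (W/L) = 4.368 mA/V².
I_D = ½ k_n V_ov² = 0.5 × 4.368 × 1.71² = 6.39 mA.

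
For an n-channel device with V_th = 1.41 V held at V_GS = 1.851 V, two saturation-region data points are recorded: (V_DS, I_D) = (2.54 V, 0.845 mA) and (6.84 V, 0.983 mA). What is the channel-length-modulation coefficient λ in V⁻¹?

λ = 0.0420 V⁻¹

With V_GS fixed, I_D ∝ (1 + λ V_DS) in saturation, so I_D2/I_D1 = (1 + λ V_DS2)/(1 + λ V_DS1).
0.983/0.845 = 1.163 = (1 + 6.84 λ)/(1 + 2.54 λ).
Solving: λ (I_D1 V_DS2 − I_D2 V_DS1) = I_D2 − I_D1, so λ = (0.983 − 0.845) / (0.845 × 6.84 − 0.983 × 2.54) = 0.138 / 3.28 = 0.042 V⁻¹.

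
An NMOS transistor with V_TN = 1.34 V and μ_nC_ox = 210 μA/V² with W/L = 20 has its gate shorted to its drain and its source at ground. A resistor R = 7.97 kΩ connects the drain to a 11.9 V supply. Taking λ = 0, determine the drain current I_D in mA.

With gate tied to drain, V_GS = V_DS ≥ V_GS − V_TN, so the device is in saturation.
k_n = μ_nC_ox · (W/L) = 4.2 mA/V².
KCL at the drain: ½ k_n (V_GS − V_TN)² = (V_DD − V_GS)/R.
Let x = V_GS − 1.34. Then 16.7 x² + x − 10.56 = 0, giving x = 0.765 V (positive root), so V_GS = 2.11 V.
I_D = (V_DD − V_GS)/R = (11.9 − 2.11) / 7.97 = 1.23 mA.

I_D = 1.23 mA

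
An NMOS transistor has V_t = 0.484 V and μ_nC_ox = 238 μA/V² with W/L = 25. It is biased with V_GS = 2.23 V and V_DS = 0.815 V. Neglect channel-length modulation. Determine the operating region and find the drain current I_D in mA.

Triode; I_D = 6.49 mA

k_n = μ_nC_ox · (W/L) = 5.95 mA/V².
V_ov = V_GS − V_t = 2.23 − 0.484 = 1.75 V.
Since V_DS = 0.815 V < V_ov = 1.75 V, the device is in the triode region.
I_D = k_n [V_ov · V_DS − ½ V_DS²] = 5.95 × [1.75 × 0.815 − 0.5 × 0.815²] = 6.49 mA.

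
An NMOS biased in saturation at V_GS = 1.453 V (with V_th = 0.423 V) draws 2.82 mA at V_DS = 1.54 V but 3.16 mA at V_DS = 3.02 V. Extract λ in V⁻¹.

With V_GS fixed, I_D ∝ (1 + λ V_DS) in saturation, so I_D2/I_D1 = (1 + λ V_DS2)/(1 + λ V_DS1).
3.16/2.82 = 1.121 = (1 + 3.02 λ)/(1 + 1.54 λ).
Solving: λ (I_D1 V_DS2 − I_D2 V_DS1) = I_D2 − I_D1, so λ = (3.16 − 2.82) / (2.82 × 3.02 − 3.16 × 1.54) = 0.34 / 3.65 = 0.0932 V⁻¹.

λ = 0.0932 V⁻¹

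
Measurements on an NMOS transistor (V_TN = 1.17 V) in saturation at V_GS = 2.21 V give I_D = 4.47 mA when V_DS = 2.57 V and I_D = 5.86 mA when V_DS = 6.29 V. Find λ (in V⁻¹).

λ = 0.106 V⁻¹

With V_GS fixed, I_D ∝ (1 + λ V_DS) in saturation, so I_D2/I_D1 = (1 + λ V_DS2)/(1 + λ V_DS1).
5.86/4.47 = 1.311 = (1 + 6.29 λ)/(1 + 2.57 λ).
Solving: λ (I_D1 V_DS2 − I_D2 V_DS1) = I_D2 − I_D1, so λ = (5.86 − 4.47) / (4.47 × 6.29 − 5.86 × 2.57) = 1.39 / 13.1 = 0.106 V⁻¹.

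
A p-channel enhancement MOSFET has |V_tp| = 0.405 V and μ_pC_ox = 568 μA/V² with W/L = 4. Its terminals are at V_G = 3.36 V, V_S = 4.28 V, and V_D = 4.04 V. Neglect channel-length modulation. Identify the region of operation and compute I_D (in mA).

Triode; I_D = 0.215 mA

V_SG = V_S − V_G = 4.28 − 3.36 = 0.92 V; V_SD = V_S − V_D = 4.28 − 4.04 = 0.24 V.
k_p = μ_pC_ox · (W/L) = 2.272 mA/V².
V_ov = V_SG − |V_tp| = 0.92 − 0.405 = 0.515 V.
Since V_SD = 0.24 V < V_ov = 0.515 V, the device is in the triode region.
I_D = k_p [V_ov · V_SD − ½ V_SD²] = 2.272 × [0.515 × 0.24 − 0.5 × 0.24²] = 0.215 mA.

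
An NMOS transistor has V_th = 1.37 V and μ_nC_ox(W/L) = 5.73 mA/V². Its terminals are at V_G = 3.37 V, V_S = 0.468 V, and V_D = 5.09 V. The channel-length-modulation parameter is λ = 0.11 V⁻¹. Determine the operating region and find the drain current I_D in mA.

Saturation; I_D = 10.1 mA

V_GS = V_G − V_S = 3.37 − 0.468 = 2.9 V; V_DS = V_D − V_S = 5.09 − 0.468 = 4.62 V.
V_ov = V_GS − V_th = 2.9 − 1.37 = 1.53 V.
Since V_DS = 4.62 V ≥ V_ov = 1.53 V, the device is in saturation.
I_D = ½ k_n V_ov² (1 + λ V_DS) = 0.5 × 5.73 × 1.53² × (1 + 0.11 × 4.62) = 10.1 mA.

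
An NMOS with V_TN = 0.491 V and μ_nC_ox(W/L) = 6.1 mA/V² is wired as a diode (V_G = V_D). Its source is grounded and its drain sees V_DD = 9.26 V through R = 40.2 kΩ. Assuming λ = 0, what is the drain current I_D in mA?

With gate tied to drain, V_GS = V_DS ≥ V_GS − V_TN, so the device is in saturation.
KCL at the drain: ½ k_n (V_GS − V_TN)² = (V_DD − V_GS)/R.
Let x = V_GS − 0.491. Then 123 x² + x − 8.769 = 0, giving x = 0.263 V (positive root), so V_GS = 0.754 V.
I_D = (V_DD − V_GS)/R = (9.26 − 0.754) / 40.2 = 0.212 mA.

I_D = 0.212 mA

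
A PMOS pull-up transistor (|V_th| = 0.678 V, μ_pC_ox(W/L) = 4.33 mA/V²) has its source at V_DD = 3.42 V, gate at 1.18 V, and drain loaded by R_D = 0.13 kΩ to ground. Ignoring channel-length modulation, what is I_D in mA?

I_D = 5.28 mA

V_SG = V_DD − V_G = 3.42 − 1.18 = 2.24 V, so V_ov = 2.24 − 0.678 = 1.56 V.
Assume saturation: I_D = ½ k_p V_ov² = 0.5 × 4.33 × 1.56² = 5.28 mA, giving V_SD = V_DD − I_D R_D = 3.42 − 5.28 × 0.13 = 2.73 V.
V_SD = 2.73 V ≥ V_ov = 1.56 V, confirming saturation.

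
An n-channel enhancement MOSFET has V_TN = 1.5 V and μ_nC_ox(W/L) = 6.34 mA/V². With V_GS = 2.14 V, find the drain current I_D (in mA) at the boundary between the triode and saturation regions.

I_D = 1.30 mA

At the boundary V_DS = V_ov = V_GS − V_TN = 2.14 − 1.5 = 0.64 V.
I_D = ½ k_n V_ov² = 0.5 × 6.34 × 0.64² = 1.3 mA.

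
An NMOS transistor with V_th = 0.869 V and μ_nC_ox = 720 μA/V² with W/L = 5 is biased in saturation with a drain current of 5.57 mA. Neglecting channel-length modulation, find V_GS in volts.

k_n = μ_nC_ox · (W/L) = 3.6 mA/V².
In saturation I_D = ½ k_n (V_GS − V_th)², so V_GS − V_th = √(2 I_D / k_n) = √(2 × 5.57 / 3.6) = 1.76 V.
V_GS = 0.869 + 1.76 = 2.63 V.

V_GS = 2.63 V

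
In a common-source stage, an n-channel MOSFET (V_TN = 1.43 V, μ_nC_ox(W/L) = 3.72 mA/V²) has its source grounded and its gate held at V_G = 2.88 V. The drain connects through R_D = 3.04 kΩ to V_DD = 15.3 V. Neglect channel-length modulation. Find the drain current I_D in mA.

V_GS = V_G = 2.88 V, so V_ov = 2.88 − 1.43 = 1.45 V.
Assume saturation: I_D = ½ k_n V_ov² = 0.5 × 3.72 × 1.45² = 3.91 mA, giving V_DS = V_DD − I_D R_D = 15.3 − 3.91 × 3.04 = 3.41 V.
V_DS = 3.41 V ≥ V_ov = 1.45 V, confirming saturation.

I_D = 3.91 mA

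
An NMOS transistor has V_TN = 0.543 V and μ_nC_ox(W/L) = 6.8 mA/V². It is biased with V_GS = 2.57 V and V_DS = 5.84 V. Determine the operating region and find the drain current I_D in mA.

Saturation; I_D = 14.0 mA

V_ov = V_GS − V_TN = 2.57 − 0.543 = 2.03 V.
Since V_DS = 5.84 V ≥ V_ov = 2.03 V, the device is in saturation.
I_D = ½ k_n V_ov² = 0.5 × 6.8 × 2.03² = 14 mA.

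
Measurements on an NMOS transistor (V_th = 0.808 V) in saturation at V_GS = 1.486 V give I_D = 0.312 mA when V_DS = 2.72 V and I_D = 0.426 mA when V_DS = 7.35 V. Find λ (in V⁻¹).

With V_GS fixed, I_D ∝ (1 + λ V_DS) in saturation, so I_D2/I_D1 = (1 + λ V_DS2)/(1 + λ V_DS1).
0.426/0.312 = 1.365 = (1 + 7.35 λ)/(1 + 2.72 λ).
Solving: λ (I_D1 V_DS2 − I_D2 V_DS1) = I_D2 − I_D1, so λ = (0.426 − 0.312) / (0.312 × 7.35 − 0.426 × 2.72) = 0.114 / 1.13 = 0.1 V⁻¹.

λ = 0.100 V⁻¹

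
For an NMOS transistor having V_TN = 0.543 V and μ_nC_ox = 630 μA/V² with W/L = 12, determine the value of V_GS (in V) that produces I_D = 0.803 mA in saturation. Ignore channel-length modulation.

V_GS = 1.00 V

k_n = μ_nC_ox · (W/L) = 7.56 mA/V².
In saturation I_D = ½ k_n (V_GS − V_TN)², so V_GS − V_TN = √(2 I_D / k_n) = √(2 × 0.803 / 7.56) = 0.461 V.
V_GS = 0.543 + 0.461 = 1 V.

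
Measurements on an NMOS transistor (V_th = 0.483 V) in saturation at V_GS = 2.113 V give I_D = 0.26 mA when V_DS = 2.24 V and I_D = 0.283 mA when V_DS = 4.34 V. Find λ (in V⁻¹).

λ = 0.0465 V⁻¹

With V_GS fixed, I_D ∝ (1 + λ V_DS) in saturation, so I_D2/I_D1 = (1 + λ V_DS2)/(1 + λ V_DS1).
0.283/0.26 = 1.088 = (1 + 4.34 λ)/(1 + 2.24 λ).
Solving: λ (I_D1 V_DS2 − I_D2 V_DS1) = I_D2 − I_D1, so λ = (0.283 − 0.26) / (0.26 × 4.34 − 0.283 × 2.24) = 0.023 / 0.494 = 0.0465 V⁻¹.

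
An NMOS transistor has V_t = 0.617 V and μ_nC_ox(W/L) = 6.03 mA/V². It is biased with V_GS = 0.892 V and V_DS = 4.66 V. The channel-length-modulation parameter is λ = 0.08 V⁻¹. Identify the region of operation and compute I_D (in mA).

Saturation; I_D = 0.313 mA

V_ov = V_GS − V_t = 0.892 − 0.617 = 0.275 V.
Since V_DS = 4.66 V ≥ V_ov = 0.275 V, the device is in saturation.
I_D = ½ k_n V_ov² (1 + λ V_DS) = 0.5 × 6.03 × 0.275² × (1 + 0.08 × 4.66) = 0.313 mA.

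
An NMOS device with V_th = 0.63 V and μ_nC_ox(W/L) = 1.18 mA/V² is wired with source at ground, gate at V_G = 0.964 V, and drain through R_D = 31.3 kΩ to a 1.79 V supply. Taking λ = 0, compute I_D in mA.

I_D = 0.0515 mA

V_GS = V_G = 0.964 V, so V_ov = 0.964 − 0.63 = 0.334 V.
Assume saturation: I_D = ½ k_n V_ov² = 0.5 × 1.18 × 0.334² = 0.0658 mA, giving V_DS = V_DD − I_D R_D = 1.79 − 0.0658 × 31.3 = -0.27 V.
But -0.27 V < V_ov = 0.334 V, so the device is actually in triode.
In triode I_D = k_n[V_ov V_DS − ½ V_DS²] and I_D = (V_DD − V_DS)/R_D. Equating: 18.5 V_DS² − 13.34 V_DS + 1.79 = 0, giving V_DS = 0.178 V (the root below V_ov).
I_D = (1.79 − 0.178) / 31.3 = 0.0515 mA.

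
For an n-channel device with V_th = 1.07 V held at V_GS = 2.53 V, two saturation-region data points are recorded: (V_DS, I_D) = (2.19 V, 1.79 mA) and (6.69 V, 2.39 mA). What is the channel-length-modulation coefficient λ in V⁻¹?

With V_GS fixed, I_D ∝ (1 + λ V_DS) in saturation, so I_D2/I_D1 = (1 + λ V_DS2)/(1 + λ V_DS1).
2.39/1.79 = 1.335 = (1 + 6.69 λ)/(1 + 2.19 λ).
Solving: λ (I_D1 V_DS2 − I_D2 V_DS1) = I_D2 − I_D1, so λ = (2.39 − 1.79) / (1.79 × 6.69 − 2.39 × 2.19) = 0.6 / 6.74 = 0.089 V⁻¹.

λ = 0.0890 V⁻¹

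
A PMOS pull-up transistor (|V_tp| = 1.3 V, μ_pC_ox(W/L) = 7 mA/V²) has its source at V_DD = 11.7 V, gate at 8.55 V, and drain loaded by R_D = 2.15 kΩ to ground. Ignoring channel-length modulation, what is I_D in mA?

I_D = 5.23 mA

V_SG = V_DD − V_G = 11.7 − 8.55 = 3.15 V, so V_ov = 3.15 − 1.3 = 1.85 V.
Assume saturation: I_D = ½ k_p V_ov² = 0.5 × 7 × 1.85² = 12 mA, giving V_SD = V_DD − I_D R_D = 11.7 − 12 × 2.15 = -14.1 V.
But -14.1 V < V_ov = 1.85 V, so the device is actually in triode.
In triode I_D = k_p[V_ov V_SD − ½ V_SD²] and I_D = (V_DD − V_SD)/R_D. Equating: 7.52 V_SD² − 28.84 V_SD + 11.7 = 0, giving V_SD = 0.461 V (the root below V_ov).
I_D = (11.7 − 0.461) / 2.15 = 5.23 mA.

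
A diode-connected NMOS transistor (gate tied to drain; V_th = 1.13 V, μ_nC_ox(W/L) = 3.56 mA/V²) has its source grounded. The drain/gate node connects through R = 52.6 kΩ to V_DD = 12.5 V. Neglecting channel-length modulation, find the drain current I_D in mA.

I_D = 0.210 mA

With gate tied to drain, V_GS = V_DS ≥ V_GS − V_th, so the device is in saturation.
KCL at the drain: ½ k_n (V_GS − V_th)² = (V_DD − V_GS)/R.
Let x = V_GS − 1.13. Then 93.6 x² + x − 11.37 = 0, giving x = 0.343 V (positive root), so V_GS = 1.47 V.
I_D = (V_DD − V_GS)/R = (12.5 − 1.47) / 52.6 = 0.21 mA.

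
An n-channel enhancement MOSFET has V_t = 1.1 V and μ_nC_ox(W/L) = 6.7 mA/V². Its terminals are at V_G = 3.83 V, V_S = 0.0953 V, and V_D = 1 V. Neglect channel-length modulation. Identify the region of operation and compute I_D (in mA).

Triode; I_D = 13.2 mA

V_GS = V_G − V_S = 3.83 − 0.0953 = 3.73 V; V_DS = V_D − V_S = 1 − 0.0953 = 0.905 V.
V_ov = V_GS − V_t = 3.73 − 1.1 = 2.63 V.
Since V_DS = 0.905 V < V_ov = 2.63 V, the device is in the triode region.
I_D = k_n [V_ov · V_DS − ½ V_DS²] = 6.7 × [2.63 × 0.905 − 0.5 × 0.905²] = 13.2 mA.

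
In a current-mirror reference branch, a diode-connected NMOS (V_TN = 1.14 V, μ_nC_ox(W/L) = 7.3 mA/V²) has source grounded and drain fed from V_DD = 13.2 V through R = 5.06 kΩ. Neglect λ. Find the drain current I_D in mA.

With gate tied to drain, V_GS = V_DS ≥ V_GS − V_TN, so the device is in saturation.
KCL at the drain: ½ k_n (V_GS − V_TN)² = (V_DD − V_GS)/R.
Let x = V_GS − 1.14. Then 18.5 x² + x − 12.06 = 0, giving x = 0.781 V (positive root), so V_GS = 1.92 V.
I_D = (V_DD − V_GS)/R = (13.2 − 1.92) / 5.06 = 2.23 mA.

I_D = 2.23 mA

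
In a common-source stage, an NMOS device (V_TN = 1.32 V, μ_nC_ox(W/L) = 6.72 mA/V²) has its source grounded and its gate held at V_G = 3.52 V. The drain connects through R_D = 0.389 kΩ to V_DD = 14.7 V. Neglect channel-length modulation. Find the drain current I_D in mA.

V_GS = V_G = 3.52 V, so V_ov = 3.52 − 1.32 = 2.2 V.
Assume saturation: I_D = ½ k_n V_ov² = 0.5 × 6.72 × 2.2² = 16.3 mA, giving V_DS = V_DD − I_D R_D = 14.7 − 16.3 × 0.389 = 8.37 V.
V_DS = 8.37 V ≥ V_ov = 2.2 V, confirming saturation.

I_D = 16.3 mA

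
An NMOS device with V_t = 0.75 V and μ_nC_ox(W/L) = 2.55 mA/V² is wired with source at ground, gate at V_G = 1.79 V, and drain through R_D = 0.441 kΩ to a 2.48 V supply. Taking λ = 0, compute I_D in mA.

I_D = 1.38 mA

V_GS = V_G = 1.79 V, so V_ov = 1.79 − 0.75 = 1.04 V.
Assume saturation: I_D = ½ k_n V_ov² = 0.5 × 2.55 × 1.04² = 1.38 mA, giving V_DS = V_DD − I_D R_D = 2.48 − 1.38 × 0.441 = 1.87 V.
V_DS = 1.87 V ≥ V_ov = 1.04 V, confirming saturation.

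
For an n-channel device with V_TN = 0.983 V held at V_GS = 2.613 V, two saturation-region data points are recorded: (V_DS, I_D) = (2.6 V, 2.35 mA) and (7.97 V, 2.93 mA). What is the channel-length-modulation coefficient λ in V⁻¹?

With V_GS fixed, I_D ∝ (1 + λ V_DS) in saturation, so I_D2/I_D1 = (1 + λ V_DS2)/(1 + λ V_DS1).
2.93/2.35 = 1.247 = (1 + 7.97 λ)/(1 + 2.6 λ).
Solving: λ (I_D1 V_DS2 − I_D2 V_DS1) = I_D2 − I_D1, so λ = (2.93 − 2.35) / (2.35 × 7.97 − 2.93 × 2.6) = 0.58 / 11.1 = 0.0522 V⁻¹.

λ = 0.0522 V⁻¹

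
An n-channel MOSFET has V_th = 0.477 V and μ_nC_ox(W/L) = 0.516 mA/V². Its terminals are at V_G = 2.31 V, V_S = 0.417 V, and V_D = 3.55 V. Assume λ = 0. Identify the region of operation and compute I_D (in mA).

V_GS = V_G − V_S = 2.31 − 0.417 = 1.89 V; V_DS = V_D − V_S = 3.55 − 0.417 = 3.13 V.
V_ov = V_GS − V_th = 1.89 − 0.477 = 1.42 V.
Since V_DS = 3.13 V ≥ V_ov = 1.42 V, the device is in saturation.
I_D = ½ k_n V_ov² = 0.5 × 0.516 × 1.42² = 0.517 mA.

Saturation; I_D = 0.517 mA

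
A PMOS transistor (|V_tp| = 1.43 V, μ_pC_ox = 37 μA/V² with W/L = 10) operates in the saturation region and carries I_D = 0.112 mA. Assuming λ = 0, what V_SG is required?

k_p = μ_pC_ox · (W/L) = 0.37 mA/V².
In saturation I_D = ½ k_p (V_SG − |V_tp|)², so V_SG − |V_tp| = √(2 I_D / k_p) = √(2 × 0.112 / 0.37) = 0.778 V.
V_SG = 1.43 + 0.778 = 2.21 V.

V_SG = 2.21 V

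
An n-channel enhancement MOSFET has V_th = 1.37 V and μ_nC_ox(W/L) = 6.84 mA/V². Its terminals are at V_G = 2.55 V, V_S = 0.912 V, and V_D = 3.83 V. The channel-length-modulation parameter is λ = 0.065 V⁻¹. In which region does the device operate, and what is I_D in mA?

V_GS = V_G − V_S = 2.55 − 0.912 = 1.64 V; V_DS = V_D − V_S = 3.83 − 0.912 = 2.92 V.
V_ov = V_GS − V_th = 1.64 − 1.37 = 0.268 V.
Since V_DS = 2.92 V ≥ V_ov = 0.268 V, the device is in saturation.
I_D = ½ k_n V_ov² (1 + λ V_DS) = 0.5 × 6.84 × 0.268² × (1 + 0.065 × 2.92) = 0.292 mA.

Saturation; I_D = 0.292 mA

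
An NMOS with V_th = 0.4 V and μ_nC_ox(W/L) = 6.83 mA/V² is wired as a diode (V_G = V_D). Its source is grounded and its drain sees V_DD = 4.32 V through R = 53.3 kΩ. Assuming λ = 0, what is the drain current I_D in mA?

With gate tied to drain, V_GS = V_DS ≥ V_GS − V_th, so the device is in saturation.
KCL at the drain: ½ k_n (V_GS − V_th)² = (V_DD − V_GS)/R.
Let x = V_GS − 0.4. Then 182 x² + x − 3.92 = 0, giving x = 0.144 V (positive root), so V_GS = 0.544 V.
I_D = (V_DD − V_GS)/R = (4.32 − 0.544) / 53.3 = 0.0708 mA.

I_D = 0.0708 mA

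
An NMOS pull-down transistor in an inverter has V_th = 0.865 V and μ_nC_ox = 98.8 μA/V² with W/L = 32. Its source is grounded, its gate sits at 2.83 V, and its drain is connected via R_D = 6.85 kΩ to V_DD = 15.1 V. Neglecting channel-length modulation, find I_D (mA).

I_D = 2.15 mA

V_GS = V_G = 2.83 V, so V_ov = 2.83 − 0.865 = 1.97 V.
k_n = μ_nC_ox · (W/L) = 3.162 mA/V².
Assume saturation: I_D = ½ k_n V_ov² = 0.5 × 3.162 × 1.97² = 6.1 mA, giving V_DS = V_DD − I_D R_D = 15.1 − 6.1 × 6.85 = -26.7 V.
But -26.7 V < V_ov = 1.97 V, so the device is actually in triode.
In triode I_D = k_n[V_ov V_DS − ½ V_DS²] and I_D = (V_DD − V_DS)/R_D. Equating: 10.8 V_DS² − 43.56 V_DS + 15.1 = 0, giving V_DS = 0.383 V (the root below V_ov).
I_D = (15.1 − 0.383) / 6.85 = 2.15 mA.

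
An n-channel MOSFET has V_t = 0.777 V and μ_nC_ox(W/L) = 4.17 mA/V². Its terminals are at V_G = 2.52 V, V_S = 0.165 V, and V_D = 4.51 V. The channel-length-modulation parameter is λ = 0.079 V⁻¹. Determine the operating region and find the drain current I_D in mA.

Saturation; I_D = 6.97 mA

V_GS = V_G − V_S = 2.52 − 0.165 = 2.35 V; V_DS = V_D − V_S = 4.51 − 0.165 = 4.34 V.
V_ov = V_GS − V_t = 2.35 − 0.777 = 1.58 V.
Since V_DS = 4.34 V ≥ V_ov = 1.58 V, the device is in saturation.
I_D = ½ k_n V_ov² (1 + λ V_DS) = 0.5 × 4.17 × 1.58² × (1 + 0.079 × 4.34) = 6.97 mA.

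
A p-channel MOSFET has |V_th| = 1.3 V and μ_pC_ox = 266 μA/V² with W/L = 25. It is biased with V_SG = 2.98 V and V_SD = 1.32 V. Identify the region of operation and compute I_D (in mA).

Triode; I_D = 8.95 mA

k_p = μ_pC_ox · (W/L) = 6.65 mA/V².
V_ov = V_SG − |V_th| = 2.98 − 1.3 = 1.68 V.
Since V_SD = 1.32 V < V_ov = 1.68 V, the device is in the triode region.
I_D = k_p [V_ov · V_SD − ½ V_SD²] = 6.65 × [1.68 × 1.32 − 0.5 × 1.32²] = 8.95 mA.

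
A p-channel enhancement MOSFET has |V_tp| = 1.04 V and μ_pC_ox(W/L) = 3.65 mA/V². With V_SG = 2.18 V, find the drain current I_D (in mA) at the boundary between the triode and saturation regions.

At the boundary V_SD = V_ov = V_SG − |V_tp| = 2.18 − 1.04 = 1.14 V.
I_D = ½ k_p V_ov² = 0.5 × 3.65 × 1.14² = 2.37 mA.

I_D = 2.37 mA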